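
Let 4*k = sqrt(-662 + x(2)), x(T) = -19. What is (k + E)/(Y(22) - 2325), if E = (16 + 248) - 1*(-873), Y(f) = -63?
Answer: -379/796 - I*sqrt(681)/9552 ≈ -0.47613 - 0.002732*I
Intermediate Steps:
k = I*sqrt(681)/4 (k = sqrt(-662 - 19)/4 = sqrt(-681)/4 = (I*sqrt(681))/4 = I*sqrt(681)/4 ≈ 6.524*I)
E = 1137 (E = 264 + 873 = 1137)
(k + E)/(Y(22) - 2325) = (I*sqrt(681)/4 + 1137)/(-63 - 2325) = (1137 + I*sqrt(681)/4)/(-2388) = (1137 + I*sqrt(681)/4)*(-1/2388) = -379/796 - I*sqrt(681)/9552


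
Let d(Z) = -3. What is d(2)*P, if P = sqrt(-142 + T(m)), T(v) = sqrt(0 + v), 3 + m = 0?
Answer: -3*sqrt(-142 + I*sqrt(3)) ≈ -0.21802 - 35.75*I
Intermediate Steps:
m = -3 (m = -3 + 0 = -3)
T(v) = sqrt(v)
P = sqrt(-142 + I*sqrt(3)) (P = sqrt(-142 + sqrt(-3)) = sqrt(-142 + I*sqrt(3)) ≈ 0.07267 + 11.917*I)
d(2)*P = -3*sqrt(-142 + I*sqrt(3))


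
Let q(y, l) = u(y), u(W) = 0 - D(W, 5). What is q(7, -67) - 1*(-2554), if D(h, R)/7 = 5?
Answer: 2519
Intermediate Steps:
D(h, R) = 35 (D(h, R) = 7*5 = 35)
u(W) = -35 (u(W) = 0 - 1*35 = 0 - 35 = -35)
q(y, l) = -35
q(7, -67) - 1*(-2554) = -35 - 1*(-2554) = -35 + 2554 = 2519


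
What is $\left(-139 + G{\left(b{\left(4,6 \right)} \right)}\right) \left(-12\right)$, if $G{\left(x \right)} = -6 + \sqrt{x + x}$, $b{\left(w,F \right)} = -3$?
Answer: $1740 - 12 i \sqrt{6} \approx 1740.0 - 29.394 i$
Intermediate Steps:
$G{\left(x \right)} = -6 + \sqrt{2} \sqrt{x}$ ($G{\left(x \right)} = -6 + \sqrt{2 x} = -6 + \sqrt{2} \sqrt{x}$)
$\left(-139 + G{\left(b{\left(4,6 \right)} \right)}\right) \left(-12\right) = \left(-139 - \left(6 - \sqrt{2} \sqrt{-3}\right)\right) \left(-12\right) = \left(-139 - \left(6 - \sqrt{2} i \sqrt{3}\right)\right) \left(-12\right) = \left(-139 - \left(6 - i \sqrt{6}\right)\right) \left(-12\right) = \left(-145 + i \sqrt{6}\right) \left(-12\right) = 1740 - 12 i \sqrt{6}$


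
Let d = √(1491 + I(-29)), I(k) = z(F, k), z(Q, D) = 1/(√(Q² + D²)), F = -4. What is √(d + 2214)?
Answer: √(1626070086 + 857*√857*√(1277787 + √857))/857 ≈ 47.462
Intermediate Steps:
z(Q, D) = (D² + Q²)^(-½) (z(Q, D) = 1/(√(D² + Q²)) = (D² + Q²)^(-½))
I(k) = (16 + k²)^(-½) (I(k) = (k² + (-4)²)^(-½) = (k² + 16)^(-½) = (16 + k²)^(-½))
d = √(1491 + √857/857) (d = √(1491 + (16 + (-29)²)^(-½)) = √(1491 + (16 + 841)^(-½)) = √(1491 + 857^(-½)) = √(1491 + √857/857) ≈ 38.614)
√(d + 2214) = √(√(1095063459 + 857*√857)/857 + 2214) = √(2214 + √(1095063459 + 857*√857)/857)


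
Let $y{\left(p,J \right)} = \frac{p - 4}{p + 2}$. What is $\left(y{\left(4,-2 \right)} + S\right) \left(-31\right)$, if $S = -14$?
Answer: $434$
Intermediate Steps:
$y{\left(p,J \right)} = \frac{-4 + p}{2 + p}$
$\left(y{\left(4,-2 \right)} + S\right) \left(-31\right) = \left(\frac{-4 + 4}{2 + 4} - 14\right) \left(-31\right) = \left(\frac{1}{6} \cdot 0 - 14\right) \left(-31\right) = \left(0 - 14\right) \left(-31\right) = \left(-14\right) \left(-31\right) = 434$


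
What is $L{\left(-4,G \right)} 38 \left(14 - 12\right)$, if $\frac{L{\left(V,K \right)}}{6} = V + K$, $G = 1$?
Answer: $-1368$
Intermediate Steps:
$L{\left(V,K \right)} = 6 K + 6 V$ ($L{\left(V,K \right)} = 6 \left(V + K\right) = 6 \left(K + V\right) = 6 K + 6 V$)
$L{\left(-4,G \right)} 38 \left(14 - 12\right) = \left(6 \cdot 1 + 6 \left(-4\right)\right) 38 \left(14 - 12\right) = \left(6 - 24\right) 38 \cdot 2 = \left(-18\right) 38 \cdot 2 = \left(-684\right) 2 = -1368$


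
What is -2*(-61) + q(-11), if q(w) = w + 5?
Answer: 116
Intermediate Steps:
q(w) = 5 + w
-2*(-61) + q(-11) = -2*(-61) + (5 - 11) = 122 - 6 = 116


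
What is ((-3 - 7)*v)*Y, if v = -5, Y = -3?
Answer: -150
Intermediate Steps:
((-3 - 7)*v)*Y = ((-3 - 7)*(-5))*(-3) = -10*(-5)*(-3) = 50*(-3) = -150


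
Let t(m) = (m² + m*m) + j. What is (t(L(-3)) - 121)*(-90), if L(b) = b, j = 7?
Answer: 8640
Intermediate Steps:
t(m) = 7 + 2*m² (t(m) = (m² + m*m) + 7 = (m² + m²) + 7 = 2*m² + 7 = 7 + 2*m²)
(t(L(-3)) - 121)*(-90) = ((7 + 2*(-3)²) - 121)*(-90) = ((7 + 2*9) - 121)*(-90) = ((7 + 18) - 121)*(-90) = (25 - 121)*(-90) = -96*(-90) = 8640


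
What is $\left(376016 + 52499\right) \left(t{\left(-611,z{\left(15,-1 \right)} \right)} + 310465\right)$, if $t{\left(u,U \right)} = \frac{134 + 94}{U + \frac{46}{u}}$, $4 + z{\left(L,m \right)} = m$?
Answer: $\frac{412493962714355}{3101} \approx 1.3302 \cdot 10^{11}$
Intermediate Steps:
$z{\left(L,m \right)} = -4 + m$
$t{\left(u,U \right)} = \frac{228}{U + \frac{46}{u}}$
$\left(376016 + 52499\right) \left(t{\left(-611,z{\left(15,-1 \right)} \right)} + 310465\right) = \left(376016 + 52499\right) \left(228 \left(-611\right) \frac{1}{46 + \left(-4 - 1\right) \left(-611\right)} + 310465\right) = 428515 \left(228 \left(-611\right) \frac{1}{46 - -3055} + 310465\right) = 428515 \left(228 \left(-611\right) \frac{1}{46 + 3055} + 310465\right) = 428515 \left(228 \left(-611\right) \frac{1}{3101} + 310465\right) = 428515 \left(- \frac{139308}{3101} + 310465\right) = 428515 \cdot \frac{962612657}{3101} = \frac{412493962714355}{3101}$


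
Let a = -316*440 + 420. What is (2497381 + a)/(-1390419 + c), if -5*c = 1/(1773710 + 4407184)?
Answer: -72896258561670/42970162272931 ≈ -1.6964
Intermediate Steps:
c = -1/30904470 (c = -1/(5*(1773710 + 4407184)) = -⅕/6180894 = -⅕*1/6180894 = -1/30904470 ≈ -3.2358e-8)
a = -138620 (a = -139040 + 420 = -138620)
(2497381 + a)/(-1390419 + c) = (2497381 - 138620)/(-1390419 - 1/30904470) = 2358761/(-42970162272931/30904470) = 2358761*(-30904470/42970162272931) = -72896258561670/42970162272931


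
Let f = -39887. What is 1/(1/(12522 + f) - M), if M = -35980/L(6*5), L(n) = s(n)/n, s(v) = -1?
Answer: -27365/29537781001 ≈ -9.2644e-7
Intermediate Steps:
L(n) = -1/n
M = 1079400 (M = -35980/((-1/(6*5))) = -35980/((-1/30)) = -35980/((-1*1/30)) = -35980/(-1/30) = -35980*(-30) = 1079400)
1/(1/(12522 + f) - M) = 1/(1/(12522 - 39887) - 1*1079400) = 1/(1/(-27365) - 1079400) = 1/(-1/27365 - 1079400) = 1/(-29537781001/27365) = -27365/29537781001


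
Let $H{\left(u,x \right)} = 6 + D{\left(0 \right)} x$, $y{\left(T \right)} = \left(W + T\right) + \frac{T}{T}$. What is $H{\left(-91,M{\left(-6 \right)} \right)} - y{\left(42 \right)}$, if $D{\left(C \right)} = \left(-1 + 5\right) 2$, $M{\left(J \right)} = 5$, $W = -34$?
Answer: $37$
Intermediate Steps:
$D{\left(C \right)} = 8$ ($D{\left(C \right)} = 4 \cdot 2 = 8$)
$y{\left(T \right)} = -33 + T$ ($y{\left(T \right)} = \left(-34 + T\right) + \frac{T}{T} = \left(-34 + T\right) + 1 = -33 + T$)
$H{\left(u,x \right)} = 6 + 8 x$
$H{\left(-91,M{\left(-6 \right)} \right)} - y{\left(42 \right)} = \left(6 + 8 \cdot 5\right) - \left(-33 + 42\right) = \left(6 + 40\right) - 9 = 46 - 9 = 37$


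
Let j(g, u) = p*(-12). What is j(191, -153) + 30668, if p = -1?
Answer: 30680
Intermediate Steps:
j(g, u) = 12 (j(g, u) = -1*(-12) = 12)
j(191, -153) + 30668 = 12 + 30668 = 30680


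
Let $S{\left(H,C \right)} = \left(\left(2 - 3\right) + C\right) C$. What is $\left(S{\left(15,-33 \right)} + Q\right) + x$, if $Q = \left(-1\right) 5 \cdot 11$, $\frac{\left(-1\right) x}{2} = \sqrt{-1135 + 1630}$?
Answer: $1067 - 6 \sqrt{55} \approx 1022.5$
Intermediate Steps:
$x = - 6 \sqrt{55}$ ($x = - 2 \sqrt{-1135 + 1630} = - 2 \sqrt{495} = - 2 \cdot 3 \sqrt{55} = - 6 \sqrt{55} \approx -44.497$)
$Q = -55$ ($Q = \left(-5\right) 11 = -55$)
$S{\left(H,C \right)} = C \left(-1 + C\right)$ ($S{\left(H,C \right)} = \left(-1 + C\right) C = C \left(-1 + C\right)$)
$\left(S{\left(15,-33 \right)} + Q\right) + x = \left(- 33 \left(-1 - 33\right) - 55\right) - 6 \sqrt{55} = \left(\left(-33\right) \left(-34\right) - 55\right) - 6 \sqrt{55} = \left(1122 - 55\right) - 6 \sqrt{55} = 1067 - 6 \sqrt{55}$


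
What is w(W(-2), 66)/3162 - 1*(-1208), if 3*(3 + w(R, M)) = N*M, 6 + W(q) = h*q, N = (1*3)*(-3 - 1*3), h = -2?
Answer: 1273099/1054 ≈ 1207.9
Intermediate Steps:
N = -18 (N = 3*(-3 - 3) = 3*(-6) = -18)
W(q) = -6 - 2*q
w(R, M) = -3 - 6*M (w(R, M) = -3 + (-18*M)/3 = -3 - 6*M)
w(W(-2), 66)/3162 - 1*(-1208) = (-3 - 6*66)/3162 - 1*(-1208) = (-3 - 396)*(1/3162) + 1208 = -399*1/3162 + 1208 = -133/1054 + 1208 = 1273099/1054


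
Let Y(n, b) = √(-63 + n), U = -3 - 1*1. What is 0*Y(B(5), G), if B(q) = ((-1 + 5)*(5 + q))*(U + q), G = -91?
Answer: 0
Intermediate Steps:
U = -4 (U = -3 - 1 = -4)
B(q) = (-4 + q)*(20 + 4*q) (B(q) = ((-1 + 5)*(5 + q))*(-4 + q) = (4*(5 + q))*(-4 + q) = (20 + 4*q)*(-4 + q) = (-4 + q)*(20 + 4*q))
0*Y(B(5), G) = 0*√(-63 + (-80 + 4*5 + 4*5²)) = 0*√(-63 + (-80 + 20 + 4*25)) = 0*√(-63 + (-80 + 20 + 100)) = 0*√(-63 + 40) = 0*√(-23) = 0*(I*√23) = 0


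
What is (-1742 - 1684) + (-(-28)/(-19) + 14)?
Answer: -64856/19 ≈ -3413.5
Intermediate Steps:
(-1742 - 1684) + (-(-28)/(-19) + 14) = -3426 + (-(-28)*(-1)/19 + 14) = -3426 + (-2*14/19 + 14) = -3426 + (-28/19 + 14) = -3426 + 238/19 = -64856/19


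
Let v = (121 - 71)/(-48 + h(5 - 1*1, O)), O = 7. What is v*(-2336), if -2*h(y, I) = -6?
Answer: 23360/9 ≈ 2595.6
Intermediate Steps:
h(y, I) = 3 (h(y, I) = -1/2*(-6) = 3)
v = -10/9 (v = (121 - 71)/(-48 + 3) = 50/(-45) = 50*(-1/45) = -10/9 ≈ -1.1111)
v*(-2336) = -10/9*(-2336) = 23360/9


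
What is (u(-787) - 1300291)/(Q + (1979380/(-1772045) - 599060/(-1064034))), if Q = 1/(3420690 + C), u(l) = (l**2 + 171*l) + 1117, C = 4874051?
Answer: 1273682693741516020048086/866440537222139449 ≈ 1.4700e+6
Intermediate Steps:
u(l) = 1117 + l**2 + 171*l
Q = 1/8294741 (Q = 1/(3420690 + 4874051) = 1/8294741 ≈ 1.2056e-7)
(u(-787) - 1300291)/(Q + (1979380/(-1772045) - 599060/(-1064034))) = ((1117 + (-787)**2 + 171*(-787)) - 1300291)/(1/8294741 + (1979380/(-1772045) - 599060/(-1064034))) = ((1117 + 619369 - 134577) - 1300291)/(1/8294741 + (1979380*(-1/1772045) - 599060*(-1/1064034))) = (485909 - 1300291)/(1/8294741 + (-395876/354409 + 299530/532017)) = -814382/(1/8294741 - 104456634122/188551612953) = -814382/(-866440537222139449/1563986794577380173) = -814382*(-1563986794577380173/866440537222139449) = 1273682693741516020048086/866440537222139449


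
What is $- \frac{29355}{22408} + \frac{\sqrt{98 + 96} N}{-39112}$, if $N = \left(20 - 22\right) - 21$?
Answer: $- \frac{29355}{22408} + \frac{23 \sqrt{194}}{39112} \approx -1.3018$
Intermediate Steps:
$N = -23$ ($N = -2 - 21 = -23$)
$- \frac{29355}{22408} + \frac{\sqrt{98 + 96} N}{-39112} = - \frac{29355}{22408} + \frac{\sqrt{98 + 96} \left(-23\right)}{-39112} = \left(-29355\right) \frac{1}{22408} + \sqrt{194} \left(-23\right) \left(- \frac{1}{39112}\right) = - \frac{29355}{22408} + - 23 \sqrt{194} \left(- \frac{1}{39112}\right) = - \frac{29355}{22408} + \frac{23 \sqrt{194}}{39112}$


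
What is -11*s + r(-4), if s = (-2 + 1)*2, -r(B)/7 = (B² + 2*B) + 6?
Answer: -76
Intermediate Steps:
r(B) = -42 - 14*B - 7*B² (r(B) = -7*((B² + 2*B) + 6) = -7*(6 + B² + 2*B) = -42 - 14*B - 7*B²)
s = -2 (s = -1*2 = -2)
-11*s + r(-4) = -11*(-2) + (-42 - 14*(-4) - 7*(-4)²) = 22 + (-42 + 56 - 7*16) = 22 + (-42 + 56 - 112) = 22 - 98 = -76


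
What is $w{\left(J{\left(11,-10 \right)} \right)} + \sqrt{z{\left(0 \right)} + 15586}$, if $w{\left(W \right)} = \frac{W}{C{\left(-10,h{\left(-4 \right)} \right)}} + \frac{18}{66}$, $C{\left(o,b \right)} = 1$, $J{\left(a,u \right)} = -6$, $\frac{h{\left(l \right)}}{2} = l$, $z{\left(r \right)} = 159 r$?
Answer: $- \frac{63}{11} + \sqrt{15586} \approx 119.12$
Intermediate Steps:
$h{\left(l \right)} = 2 l$
$w{\left(W \right)} = \frac{3}{11} + W$ ($w{\left(W \right)} = \frac{W}{1} + \frac{18}{66} = W 1 + 18 \cdot \frac{1}{66} = W + \frac{3}{11} = \frac{3}{11} + W$)
$w{\left(J{\left(11,-10 \right)} \right)} + \sqrt{z{\left(0 \right)} + 15586} = \left(\frac{3}{11} - 6\right) + \sqrt{159 \cdot 0 + 15586} = - \frac{63}{11} + \sqrt{0 + 15586} = - \frac{63}{11} + \sqrt{15586}$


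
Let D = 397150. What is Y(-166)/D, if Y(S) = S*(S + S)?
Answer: 27556/198575 ≈ 0.13877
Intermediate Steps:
Y(S) = 2*S² (Y(S) = S*(2*S) = 2*S²)
Y(-166)/D = (2*(-166)²)/397150 = (2*27556)*(1/397150) = 55112*(1/397150) = 27556/198575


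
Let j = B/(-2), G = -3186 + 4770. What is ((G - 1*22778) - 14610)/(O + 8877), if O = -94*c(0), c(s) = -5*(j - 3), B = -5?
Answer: -17902/4321 ≈ -4.1430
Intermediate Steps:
G = 1584
j = 5/2 (j = -5/(-2) = -5*(-½) = 5/2 ≈ 2.5000)
c(s) = 5/2 (c(s) = -5*(5/2 - 3) = -5*(-½) = 5/2)
O = -235 (O = -94*5/2 = -235)
((G - 1*22778) - 14610)/(O + 8877) = ((1584 - 1*22778) - 14610)/(-235 + 8877) = ((1584 - 22778) - 14610)/8642 = (-21194 - 14610)*(1/8642) = -35804*1/8642 = -17902/4321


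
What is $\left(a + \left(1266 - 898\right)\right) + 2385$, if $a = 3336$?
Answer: $6089$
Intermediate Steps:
$\left(a + \left(1266 - 898\right)\right) + 2385 = \left(3336 + \left(1266 - 898\right)\right) + 2385 = \left(3336 + 368\right) + 2385 = 3704 + 2385 = 6089$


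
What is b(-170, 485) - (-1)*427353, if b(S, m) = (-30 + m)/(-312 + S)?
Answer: 205983691/482 ≈ 4.2735e+5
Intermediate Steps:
b(S, m) = (-30 + m)/(-312 + S)
b(-170, 485) - (-1)*427353 = (-30 + 485)/(-312 - 170) - (-1)*427353 = 455/(-482) - 1*(-427353) = -1/482*455 + 427353 = -455/482 + 427353 = 205983691/482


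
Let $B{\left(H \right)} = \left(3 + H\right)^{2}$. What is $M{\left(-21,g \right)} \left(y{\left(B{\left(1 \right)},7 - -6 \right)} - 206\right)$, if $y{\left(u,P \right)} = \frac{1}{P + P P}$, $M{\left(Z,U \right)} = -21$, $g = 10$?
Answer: $\frac{112473}{26} \approx 4325.9$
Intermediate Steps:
$y{\left(u,P \right)} = \frac{1}{P + P^{2}}$
$M{\left(-21,g \right)} \left(y{\left(B{\left(1 \right)},7 - -6 \right)} - 206\right) = - 21 \left(\frac{1}{\left(7 - -6\right) \left(1 + \left(7 - -6\right)\right)} - 206\right) = - 21 \left(\frac{1}{\left(7 + 6\right) \left(1 + \left(7 + 6\right)\right)} - 206\right) = - 21 \left(\frac{1}{13 \left(1 + 13\right)} - 206\right) = - 21 \left(\frac{1}{13 \cdot 14} - 206\right) = - 21 \left(\frac{1}{13} \cdot \frac{1}{14} - 206\right) = - 21 \left(\frac{1}{182} - 206\right) = \left(-21\right) \left(- \frac{37491}{182}\right) = \frac{112473}{26}$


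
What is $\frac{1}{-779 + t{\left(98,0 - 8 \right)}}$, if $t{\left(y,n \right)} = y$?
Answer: $- \frac{1}{681} \approx -0.0014684$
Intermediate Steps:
$\frac{1}{-779 + t{\left(98,0 - 8 \right)}} = \frac{1}{-779 + 98} = \frac{1}{-681} = - \frac{1}{681}$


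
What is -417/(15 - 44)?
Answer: 417/29 ≈ 14.379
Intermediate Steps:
-417/(15 - 44) = -417/(-29) = -1/29*(-417) = 417/29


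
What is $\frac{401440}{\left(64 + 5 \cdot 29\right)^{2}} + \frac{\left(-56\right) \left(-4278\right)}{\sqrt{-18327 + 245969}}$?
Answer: $\frac{401440}{43681} + \frac{119784 \sqrt{227642}}{113821} \approx 511.3$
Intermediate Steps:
$\frac{401440}{\left(64 + 5 \cdot 29\right)^{2}} + \frac{\left(-56\right) \left(-4278\right)}{\sqrt{-18327 + 245969}} = \frac{401440}{\left(64 + 145\right)^{2}} + \frac{239568}{\sqrt{227642}} = \frac{401440}{209^{2}} + 239568 \frac{\sqrt{227642}}{227642} = \frac{401440}{43681} + \frac{119784 \sqrt{227642}}{113821}$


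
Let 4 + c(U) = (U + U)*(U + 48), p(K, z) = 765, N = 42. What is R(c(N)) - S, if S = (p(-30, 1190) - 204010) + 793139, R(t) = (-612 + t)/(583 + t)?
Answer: -4801140322/8139 ≈ -5.8989e+5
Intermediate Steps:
c(U) = -4 + 2*U*(48 + U) (c(U) = -4 + (U + U)*(U + 48) = -4 + (2*U)*(48 + U) = -4 + 2*U*(48 + U))
R(t) = (-612 + t)/(583 + t)
S = 589894 (S = (765 - 204010) + 793139 = -203245 + 793139 = 589894)
R(c(N)) - S = (-612 + (-4 + 2*42² + 96*42))/(583 + (-4 + 2*42² + 96*42)) - 1*589894 = (-612 + (-4 + 2*1764 + 4032))/(583 + (-4 + 2*1764 + 4032)) - 589894 = (-612 + (-4 + 3528 + 4032))/(583 + (-4 + 3528 + 4032)) - 589894 = (-612 + 7556)/(583 + 7556) - 589894 = 6944/8139 - 589894 = -4801140322/8139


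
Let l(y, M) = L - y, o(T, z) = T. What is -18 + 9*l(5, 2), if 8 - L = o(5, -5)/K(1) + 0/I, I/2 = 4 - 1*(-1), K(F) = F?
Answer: -36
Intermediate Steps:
I = 10 (I = 2*(4 - 1*(-1)) = 2*(4 + 1) = 2*5 = 10)
L = 3 (L = 8 - (5/1 + 0/10) = 8 - (5*1 + 0*(1/10)) = 8 - (5 + 0) = 8 - 1*5 = 8 - 5 = 3)
l(y, M) = 3 - y
-18 + 9*l(5, 2) = -18 + 9*(3 - 1*5) = -18 + 9*(3 - 5) = -18 + 9*(-2) = -18 - 18 = -36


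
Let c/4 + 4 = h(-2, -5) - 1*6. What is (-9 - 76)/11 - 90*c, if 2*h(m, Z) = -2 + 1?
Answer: 41495/11 ≈ 3772.3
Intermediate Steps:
h(m, Z) = -½ (h(m, Z) = (-2 + 1)/2 = (½)*(-1) = -½)
c = -42 (c = -16 + 4*(-½ - 1*6) = -16 + 4*(-½ - 6) = -16 + 4*(-13/2) = -16 - 26 = -42)
(-9 - 76)/11 - 90*c = (-9 - 76)/11 - 90*(-42) = -85*1/11 + 3780 = -85/11 + 3780 = 41495/11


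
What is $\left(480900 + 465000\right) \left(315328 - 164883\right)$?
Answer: $142305925500$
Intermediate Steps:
$\left(480900 + 465000\right) \left(315328 - 164883\right) = 945900 \cdot 150445 = 142305925500$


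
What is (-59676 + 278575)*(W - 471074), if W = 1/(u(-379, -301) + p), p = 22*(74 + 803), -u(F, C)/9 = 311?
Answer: -1700925265822471/16495 ≈ -1.0312e+11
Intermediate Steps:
u(F, C) = -2799 (u(F, C) = -9*311 = -2799)
p = 19294 (p = 22*877 = 19294)
W = 1/16495 (W = 1/(-2799 + 19294) = 1/16495 ≈ 6.0624e-5)
(-59676 + 278575)*(W - 471074) = (-59676 + 278575)*(1/16495 - 471074) = 218899*(-7770365629/16495) = -1700925265822471/16495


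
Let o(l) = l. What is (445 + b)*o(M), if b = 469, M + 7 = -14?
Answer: -19194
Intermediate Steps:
M = -21 (M = -7 - 14 = -21)
(445 + b)*o(M) = (445 + 469)*(-21) = 914*(-21) = -19194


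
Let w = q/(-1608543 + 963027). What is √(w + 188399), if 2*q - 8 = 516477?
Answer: √8722664816450946/215172 ≈ 434.05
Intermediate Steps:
q = 516485/2 (q = 4 + (½)*516477 = 4 + 516477/2 = 516485/2 ≈ 2.5824e+5)
w = -516485/1291032 (w = 516485/(2*(-1608543 + 963027)) = (516485/2)/(-645516) = (516485/2)*(-1/645516) = -516485/1291032 ≈ -0.40006)
√(w + 188399) = √(-516485/1291032 + 188399) = √(243228621283/1291032) = √8722664816450946/215172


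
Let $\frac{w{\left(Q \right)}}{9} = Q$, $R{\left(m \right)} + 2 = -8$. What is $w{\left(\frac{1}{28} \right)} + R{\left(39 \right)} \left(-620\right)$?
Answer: $\frac{173609}{28} \approx 6200.3$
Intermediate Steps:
$R{\left(m \right)} = -10$ ($R{\left(m \right)} = -2 - 8 = -10$)
$w{\left(Q \right)} = 9 Q$
$w{\left(\frac{1}{28} \right)} + R{\left(39 \right)} \left(-620\right) = \frac{9}{28} - -6200 = 9 \cdot \frac{1}{28} + 6200 = \frac{9}{28} + 6200 = \frac{173609}{28}$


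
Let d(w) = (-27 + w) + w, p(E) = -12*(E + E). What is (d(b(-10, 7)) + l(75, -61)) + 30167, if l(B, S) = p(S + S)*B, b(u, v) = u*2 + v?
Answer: 249714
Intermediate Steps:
b(u, v) = v + 2*u (b(u, v) = 2*u + v = v + 2*u)
p(E) = -24*E
d(w) = -27 + 2*w
l(B, S) = -48*B*S (l(B, S) = (-24*(S + S))*B = (-48*S)*B = -48*B*S)
(d(b(-10, 7)) + l(75, -61)) + 30167 = ((-27 + 2*(7 + 2*(-10))) - 48*75*(-61)) + 30167 = ((-27 + 2*(7 - 20)) + 219600) + 30167 = ((-27 + 2*(-13)) + 219600) + 30167 = ((-27 - 26) + 219600) + 30167 = (-53 + 219600) + 30167 = 219547 + 30167 = 249714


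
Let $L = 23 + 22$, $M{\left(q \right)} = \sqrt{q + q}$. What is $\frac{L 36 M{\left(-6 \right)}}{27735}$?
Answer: $\frac{216 i \sqrt{3}}{1849} \approx 0.20234 i$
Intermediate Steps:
$M{\left(q \right)} = \sqrt{2} \sqrt{q}$ ($M{\left(q \right)} = \sqrt{2 q} = \sqrt{2} \sqrt{q}$)
$L = 45$
$\frac{L 36 M{\left(-6 \right)}}{27735} = \frac{45 \cdot 36 \sqrt{2} \sqrt{-6}}{27735} = 1620 \sqrt{2} i \sqrt{6} \cdot \frac{1}{27735} = 1620 \cdot 2 i \sqrt{3} \cdot \frac{1}{27735} = 3240 i \sqrt{3} \cdot \frac{1}{27735} = \frac{216 i \sqrt{3}}{1849}$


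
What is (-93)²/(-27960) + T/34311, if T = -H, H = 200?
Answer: -100782613/319778520 ≈ -0.31516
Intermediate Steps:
T = -200 (T = -1*200 = -200)
(-93)²/(-27960) + T/34311 = (-93)²/(-27960) - 200/34311 = 8649*(-1/27960) - 200*1/34311 = -2883/9320 - 200/34311 = -100782613/319778520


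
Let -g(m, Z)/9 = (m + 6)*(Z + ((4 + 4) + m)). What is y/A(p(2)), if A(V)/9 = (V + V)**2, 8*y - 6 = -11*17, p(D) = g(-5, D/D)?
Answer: -181/373248 ≈ -0.00048493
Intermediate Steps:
g(m, Z) = -9*(6 + m)*(8 + Z + m) (g(m, Z) = -9*(m + 6)*(Z + ((4 + 4) + m)) = -9*(6 + m)*(Z + (8 + m)) = -9*(6 + m)*(8 + Z + m))
p(D) = -36 (p(D) = -432 - 126*(-5) - 54*D/D - 9*(-5)**2 - 9*D/D*(-5) = -432 + 630 - 54*1 - 9*25 - 9*1*(-5) = -432 + 630 - 54 - 225 + 45 = -36)
y = -181/8 (y = 3/4 + (-11*17)/8 = 3/4 + (1/8)*(-187) = 3/4 - 187/8 = -181/8 ≈ -22.625)
A(V) = 36*V**2 (A(V) = 9*(V + V)**2 = 9*(2*V)**2 = 9*(4*V**2) = 36*V**2)
y/A(p(2)) = -181/(8*(36*(-36)**2)) = -181/(8*(36*1296)) = -181/8/46656 = -181/8*1/46656 = -181/373248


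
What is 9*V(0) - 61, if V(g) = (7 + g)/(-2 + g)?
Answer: -185/2 ≈ -92.500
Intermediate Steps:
V(g) = (7 + g)/(-2 + g)
9*V(0) - 61 = 9*((7 + 0)/(-2 + 0)) - 61 = 9*(7/(-2)) - 61 = 9*(-½*7) - 61 = 9*(-7/2) - 61 = -63/2 - 61 = -185/2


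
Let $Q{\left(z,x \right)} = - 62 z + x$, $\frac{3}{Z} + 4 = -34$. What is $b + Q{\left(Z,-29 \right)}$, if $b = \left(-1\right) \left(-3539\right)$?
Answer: $\frac{66783}{19} \approx 3514.9$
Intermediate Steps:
$Z = - \frac{3}{38}$ ($Z = \frac{3}{-4 - 34} = \frac{3}{-38} = 3 \left(- \frac{1}{38}\right) = - \frac{3}{38} \approx -0.078947$)
$b = 3539$
$Q{\left(z,x \right)} = x - 62 z$
$b + Q{\left(Z,-29 \right)} = 3539 - \frac{458}{19} = \frac{66783}{19}$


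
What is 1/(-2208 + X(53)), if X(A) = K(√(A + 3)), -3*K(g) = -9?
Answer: -1/2205 ≈ -0.00045351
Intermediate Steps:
K(g) = 3 (K(g) = -⅓*(-9) = 3)
X(A) = 3
1/(-2208 + X(53)) = 1/(-2208 + 3) = 1/(-2205) = -1/2205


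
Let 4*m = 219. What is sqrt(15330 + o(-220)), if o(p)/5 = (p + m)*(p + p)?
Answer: 32*sqrt(370) ≈ 615.53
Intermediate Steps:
m = 219/4 (m = (1/4)*219 = 219/4 ≈ 54.750)
o(p) = 10*p*(219/4 + p) (o(p) = 5*((p + 219/4)*(p + p)) = 5*((219/4 + p)*(2*p)) = 5*(2*p*(219/4 + p)) = 10*p*(219/4 + p))
sqrt(15330 + o(-220)) = sqrt(15330 + (5/2)*(-220)*(219 + 4*(-220))) = sqrt(15330 + (5/2)*(-220)*(219 - 880)) = sqrt(15330 + (5/2)*(-220)*(-661)) = sqrt(15330 + 363550) = sqrt(378880) = 32*sqrt(370)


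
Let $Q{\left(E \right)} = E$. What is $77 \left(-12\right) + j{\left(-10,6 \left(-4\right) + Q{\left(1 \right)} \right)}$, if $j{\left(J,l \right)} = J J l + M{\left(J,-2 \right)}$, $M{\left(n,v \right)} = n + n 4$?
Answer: $-3274$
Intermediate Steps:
$M{\left(n,v \right)} = 5 n$ ($M{\left(n,v \right)} = n + 4 n = 5 n$)
$j{\left(J,l \right)} = 5 J + l J^{2}$ ($j{\left(J,l \right)} = J J l + 5 J = J^{2} l + 5 J = l J^{2} + 5 J = 5 J + l J^{2}$)
$77 \left(-12\right) + j{\left(-10,6 \left(-4\right) + Q{\left(1 \right)} \right)} = 77 \left(-12\right) - 10 \left(5 - 10 \left(6 \left(-4\right) + 1\right)\right) = -924 - 10 \left(5 - 10 \left(-24 + 1\right)\right) = -924 - 10 \left(5 - -230\right) = -924 - 10 \left(5 + 230\right) = -924 - 2350 = -3274$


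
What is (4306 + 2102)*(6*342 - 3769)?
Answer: -11002536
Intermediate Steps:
(4306 + 2102)*(6*342 - 3769) = 6408*(2052 - 3769) = 6408*(-1717) = -11002536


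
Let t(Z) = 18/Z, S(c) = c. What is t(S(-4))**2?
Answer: 81/4 ≈ 20.250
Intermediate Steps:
t(S(-4))**2 = (18/(-4))**2 = (18*(-1/4))**2 = (-9/2)**2 = 81/4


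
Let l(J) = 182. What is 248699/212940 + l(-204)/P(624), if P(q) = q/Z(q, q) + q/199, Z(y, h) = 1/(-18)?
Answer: 1756463453/1525076280 ≈ 1.1517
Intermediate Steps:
Z(y, h) = -1/18
P(q) = -3581*q/199 (P(q) = q/(-1/18) + q/199 = q*(-18) + q*(1/199) = -18*q + q/199 = -3581*q/199)
248699/212940 + l(-204)/P(624) = 248699/212940 + 182/((-3581/199*624)) = 248699*(1/212940) + 182/(-2234544/199) = 248699/212940 + 182*(-199/2234544) = 248699/212940 - 1393/85944 = 1756463453/1525076280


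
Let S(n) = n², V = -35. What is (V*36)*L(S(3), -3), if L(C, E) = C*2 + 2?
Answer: -25200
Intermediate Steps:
L(C, E) = 2 + 2*C (L(C, E) = 2*C + 2 = 2 + 2*C)
(V*36)*L(S(3), -3) = (-35*36)*(2 + 2*3²) = -1260*(2 + 2*9) = -1260*(2 + 18) = -1260*20 = -25200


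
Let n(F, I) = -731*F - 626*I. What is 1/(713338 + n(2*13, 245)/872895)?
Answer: 872895/622669001134 ≈ 1.4019e-6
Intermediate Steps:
1/(713338 + n(2*13, 245)/872895) = 1/(713338 + (-1462*13 - 626*245)/872895) = 1/(713338 + (-731*26 - 153370)*(1/872895)) = 1/(713338 + (-19006 - 153370)*(1/872895)) = 1/(713338 - 172376*1/872895) = 1/(713338 - 172376/872895) = 1/(622669001134/872895) = 872895/622669001134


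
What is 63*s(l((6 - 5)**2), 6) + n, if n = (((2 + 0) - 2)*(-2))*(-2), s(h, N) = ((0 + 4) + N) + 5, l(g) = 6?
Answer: 945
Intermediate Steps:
s(h, N) = 9 + N (s(h, N) = (4 + N) + 5 = 9 + N)
n = 0 (n = ((2 - 2)*(-2))*(-2) = (0*(-2))*(-2) = 0*(-2) = 0)
63*s(l((6 - 5)**2), 6) + n = 63*(9 + 6) + 0 = 63*15 + 0 = 945 + 0 = 945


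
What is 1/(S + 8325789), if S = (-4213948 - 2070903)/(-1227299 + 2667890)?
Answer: 1440591/11994050416448 ≈ 1.2011e-7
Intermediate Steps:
S = -6284851/1440591 ≈ -4.3627
1/(S + 8325789) = 1/(-6284851/1440591 + 8325789) = 1/(11994050416448/1440591) = 1440591/11994050416448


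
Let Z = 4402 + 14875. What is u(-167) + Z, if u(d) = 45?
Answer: 19322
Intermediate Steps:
Z = 19277
u(-167) + Z = 45 + 19277 = 19322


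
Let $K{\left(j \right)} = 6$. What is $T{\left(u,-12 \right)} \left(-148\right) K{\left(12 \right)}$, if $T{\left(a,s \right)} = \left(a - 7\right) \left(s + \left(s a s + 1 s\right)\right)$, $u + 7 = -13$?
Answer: $-69626304$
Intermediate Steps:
$u = -20$ ($u = -7 - 13 = -20$)
$T{\left(a,s \right)} = \left(-7 + a\right) \left(2 s + a s^{2}\right)$ ($T{\left(a,s \right)} = \left(-7 + a\right) \left(s + \left(a s s + s\right)\right) = \left(-7 + a\right) \left(s + \left(a s^{2} + s\right)\right) = \left(-7 + a\right) \left(s + \left(s + a s^{2}\right)\right) = \left(-7 + a\right) \left(2 s + a s^{2}\right)$)
$T{\left(u,-12 \right)} \left(-148\right) K{\left(12 \right)} = - 12 \left(-14 + 2 \left(-20\right) - 12 \left(-20\right)^{2} - \left(-140\right) \left(-12\right)\right) \left(-148\right) 6 = - 12 \left(-14 - 40 - 4800 - 1680\right) \left(-148\right) 6 = \left(-12\right) \left(-6534\right) \left(-148\right) 6 = 78408 \left(-148\right) 6 = \left(-11604384\right) 6 = -69626304$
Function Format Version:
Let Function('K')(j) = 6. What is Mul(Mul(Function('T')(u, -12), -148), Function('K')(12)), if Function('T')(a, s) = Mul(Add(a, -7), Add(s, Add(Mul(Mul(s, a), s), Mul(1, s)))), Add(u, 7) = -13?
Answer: -69626304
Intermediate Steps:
u = -20 (u = Add(-7, -13) = -20)
Function('T')(a, s) = Mul(Add(-7, a), Add(Mul(2, s), Mul(a, Pow(s, 2)))) (Function('T')(a, s) = Mul(Add(-7, a), Add(s, Add(Mul(Mul(a, s), s), s))) = Mul(Add(-7, a), Add(s, Add(Mul(a, Pow(s, 2)), s))) = Mul(Add(-7, a), Add(s, Add(s, Mul(a, Pow(s, 2))))) = Mul(Add(-7, a), Add(Mul(2, s), Mul(a, Pow(s, 2)))))
Mul(Mul(Function('T')(u, -12), -148), Function('K')(12)) = Mul(Mul(Mul(-12, Add(-14, Mul(2, -20), Mul(-12, Pow(-20, 2)), Mul(-7, -20, -12))), -148), 6) = Mul(Mul(Mul(-12, Add(-14, -40, Mul(-12, 400), -1680)), -148), 6) = Mul(Mul(Mul(-12, Add(-14, -40, -4800, -1680)), -148), 6) = Mul(Mul(Mul(-12, -6534), -148), 6) = Mul(Mul(78408, -148), 6) = Mul(-11604384, 6) = -69626304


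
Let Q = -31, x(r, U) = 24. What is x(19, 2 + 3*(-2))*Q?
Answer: -744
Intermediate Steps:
x(19, 2 + 3*(-2))*Q = 24*(-31) = -744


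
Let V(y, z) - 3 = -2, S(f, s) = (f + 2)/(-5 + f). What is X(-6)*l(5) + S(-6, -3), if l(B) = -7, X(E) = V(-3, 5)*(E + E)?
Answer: 928/11 ≈ 84.364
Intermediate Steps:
S(f, s) = (2 + f)/(-5 + f)
V(y, z) = 1 (V(y, z) = 3 - 2 = 1)
X(E) = 2*E (X(E) = 1*(E + E) = 1*(2*E) = 2*E)
X(-6)*l(5) + S(-6, -3) = (2*(-6))*(-7) + (2 - 6)/(-5 - 6) = -12*(-7) - 4/(-11) = 84 - 1/11*(-4) = 84 + 4/11 = 928/11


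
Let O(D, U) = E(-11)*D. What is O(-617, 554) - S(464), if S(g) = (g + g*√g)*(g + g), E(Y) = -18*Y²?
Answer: 913234 - 1722368*√29 ≈ -8.3620e+6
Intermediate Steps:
O(D, U) = -2178*D (O(D, U) = (-18*(-11)²)*D = (-18*121)*D = -2178*D)
S(g) = 2*g*(g + g^(3/2)) (S(g) = (g + g^(3/2))*(2*g) = 2*g*(g + g^(3/2)))
O(-617, 554) - S(464) = -2178*(-617) - (2*464² + 2*464^(5/2)) = 1343826 - (2*215296 + 2*(861184*√29)) = 1343826 - (430592 + 1722368*√29) = 1343826 + (-430592 - 1722368*√29) = 913234 - 1722368*√29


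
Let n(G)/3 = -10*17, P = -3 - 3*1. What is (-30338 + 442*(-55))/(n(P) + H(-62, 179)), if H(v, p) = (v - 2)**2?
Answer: -2484/163 ≈ -15.239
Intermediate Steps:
H(v, p) = (-2 + v)**2
P = -6 (P = -3 - 3 = -6)
n(G) = -510 (n(G) = 3*(-10*17) = 3*(-170) = -510)
(-30338 + 442*(-55))/(n(P) + H(-62, 179)) = (-30338 + 442*(-55))/(-510 + (-2 - 62)**2) = (-30338 - 24310)/(-510 + (-64)**2) = -54648/(-510 + 4096) = -54648/3586 = -54648*1/3586 = -2484/163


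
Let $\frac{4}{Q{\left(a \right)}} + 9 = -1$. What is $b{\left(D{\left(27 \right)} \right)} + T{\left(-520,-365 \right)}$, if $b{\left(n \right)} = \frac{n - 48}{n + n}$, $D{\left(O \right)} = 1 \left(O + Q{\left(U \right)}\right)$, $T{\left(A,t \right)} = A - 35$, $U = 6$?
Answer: $- \frac{147737}{266} \approx -555.4$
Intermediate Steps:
$Q{\left(a \right)} = - \frac{2}{5}$ ($Q{\left(a \right)} = \frac{4}{-9 - 1} = \frac{4}{-10} = 4 \left(- \frac{1}{10}\right) = - \frac{2}{5}$)
$T{\left(A,t \right)} = -35 + A$
$D{\left(O \right)} = - \frac{2}{5} + O$ ($D{\left(O \right)} = 1 \left(O - \frac{2}{5}\right) = 1 \left(- \frac{2}{5} + O\right) = - \frac{2}{5} + O$)
$b{\left(n \right)} = \frac{-48 + n}{2 n}$
$b{\left(D{\left(27 \right)} \right)} + T{\left(-520,-365 \right)} = \frac{-48 + \left(- \frac{2}{5} + 27\right)}{2 \left(- \frac{2}{5} + 27\right)} - 555 = \frac{-48 + \frac{133}{5}}{2 \cdot \frac{133}{5}} - 555 = \frac{1}{2} \cdot \frac{5}{133} \left(- \frac{107}{5}\right) - 555 = - \frac{107}{266} - 555 = - \frac{147737}{266}$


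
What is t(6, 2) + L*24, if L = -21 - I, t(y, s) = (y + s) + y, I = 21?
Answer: -994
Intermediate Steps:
t(y, s) = s + 2*y (t(y, s) = (s + y) + y = s + 2*y)
L = -42 (L = -21 - 1*21 = -21 - 21 = -42)
t(6, 2) + L*24 = (2 + 2*6) - 42*24 = (2 + 12) - 1008 = 14 - 1008 = -994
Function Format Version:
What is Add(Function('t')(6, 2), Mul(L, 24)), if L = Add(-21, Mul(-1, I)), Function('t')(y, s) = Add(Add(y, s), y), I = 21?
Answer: -994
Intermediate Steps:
Function('t')(y, s) = Add(s, Mul(2, y)) (Function('t')(y, s) = Add(Add(s, y), y) = Add(s, Mul(2, y)))
L = -42 (L = Add(-21, Mul(-1, 21)) = Add(-21, -21) = -42)
Add(Function('t')(6, 2), Mul(L, 24)) = Add(Add(2, Mul(2, 6)), Mul(-42, 24)) = Add(Add(2, 12), -1008) = Add(14, -1008) = -994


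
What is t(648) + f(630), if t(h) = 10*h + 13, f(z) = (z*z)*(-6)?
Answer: -2374907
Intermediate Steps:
f(z) = -6*z² (f(z) = z²*(-6) = -6*z²)
t(h) = 13 + 10*h
t(648) + f(630) = (13 + 10*648) - 6*630² = (13 + 6480) - 6*396900 = 6493 - 2381400 = -2374907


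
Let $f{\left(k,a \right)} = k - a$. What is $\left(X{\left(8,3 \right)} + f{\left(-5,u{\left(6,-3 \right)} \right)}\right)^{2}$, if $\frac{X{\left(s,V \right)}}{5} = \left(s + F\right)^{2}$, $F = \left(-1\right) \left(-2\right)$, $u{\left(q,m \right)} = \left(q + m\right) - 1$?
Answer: $243049$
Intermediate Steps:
$u{\left(q,m \right)} = -1 + m + q$ ($u{\left(q,m \right)} = \left(m + q\right) - 1 = -1 + m + q$)
$F = 2$
$X{\left(s,V \right)} = 5 \left(2 + s\right)^{2}$ ($X{\left(s,V \right)} = 5 \left(s + 2\right)^{2} = 5 \left(2 + s\right)^{2}$)
$\left(X{\left(8,3 \right)} + f{\left(-5,u{\left(6,-3 \right)} \right)}\right)^{2} = \left(5 \left(2 + 8\right)^{2} - 7\right)^{2} = \left(5 \cdot 10^{2} - 7\right)^{2} = \left(5 \cdot 100 - 7\right)^{2} = \left(500 - 7\right)^{2} = 493^{2} = 243049$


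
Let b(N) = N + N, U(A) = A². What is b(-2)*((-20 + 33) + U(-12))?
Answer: -628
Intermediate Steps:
b(N) = 2*N
b(-2)*((-20 + 33) + U(-12)) = (2*(-2))*((-20 + 33) + (-12)²) = -4*(13 + 144) = -4*157 = -628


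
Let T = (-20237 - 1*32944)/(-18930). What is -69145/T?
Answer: -436304950/17727 ≈ -24612.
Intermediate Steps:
T = 17727/6310 (T = (-20237 - 32944)*(-1/18930) = -53181*(-1/18930) = 17727/6310 ≈ 2.8093)
-69145/T = -69145/17727/6310 = -69145*6310/17727 = -436304950/17727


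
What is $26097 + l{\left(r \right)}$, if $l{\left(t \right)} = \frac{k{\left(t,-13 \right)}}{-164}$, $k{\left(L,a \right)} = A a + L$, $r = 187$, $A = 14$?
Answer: $\frac{4279903}{164} \approx 26097.0$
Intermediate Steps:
$k{\left(L,a \right)} = L + 14 a$ ($k{\left(L,a \right)} = 14 a + L = L + 14 a$)
$l{\left(t \right)} = \frac{91}{82} - \frac{t}{164}$ ($l{\left(t \right)} = \frac{t + 14 \left(-13\right)}{-164} = \left(t - 182\right) \left(- \frac{1}{164}\right) = \left(-182 + t\right) \left(- \frac{1}{164}\right) = \frac{91}{82} - \frac{t}{164}$)
$26097 + l{\left(r \right)} = 26097 + \left(\frac{91}{82} - \frac{187}{164}\right) = 26097 - \frac{5}{164} = \frac{4279903}{164}$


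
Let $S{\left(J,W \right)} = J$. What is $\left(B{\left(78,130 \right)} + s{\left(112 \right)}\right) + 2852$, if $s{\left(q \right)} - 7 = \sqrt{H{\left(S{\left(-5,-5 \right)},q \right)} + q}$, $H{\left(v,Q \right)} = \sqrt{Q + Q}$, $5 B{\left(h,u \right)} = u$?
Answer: $2885 + 2 \sqrt{28 + \sqrt{14}} \approx 2896.3$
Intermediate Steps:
$B{\left(h,u \right)} = \frac{u}{5}$
$H{\left(v,Q \right)} = \sqrt{2} \sqrt{Q}$ ($H{\left(v,Q \right)} = \sqrt{2 Q} = \sqrt{2} \sqrt{Q}$)
$s{\left(q \right)} = 7 + \sqrt{q + \sqrt{2} \sqrt{q}}$ ($s{\left(q \right)} = 7 + \sqrt{\sqrt{2} \sqrt{q} + q} = 7 + \sqrt{q + \sqrt{2} \sqrt{q}}$)
$\left(B{\left(78,130 \right)} + s{\left(112 \right)}\right) + 2852 = \left(\frac{1}{5} \cdot 130 + \left(7 + \sqrt{112 + \sqrt{2} \sqrt{112}}\right)\right) + 2852 = \left(26 + \left(7 + \sqrt{112 + \sqrt{2} \cdot 4 \sqrt{7}}\right)\right) + 2852 = \left(26 + \left(7 + \sqrt{112 + 4 \sqrt{14}}\right)\right) + 2852 = \left(33 + \sqrt{112 + 4 \sqrt{14}}\right) + 2852 = 2885 + \sqrt{112 + 4 \sqrt{14}}$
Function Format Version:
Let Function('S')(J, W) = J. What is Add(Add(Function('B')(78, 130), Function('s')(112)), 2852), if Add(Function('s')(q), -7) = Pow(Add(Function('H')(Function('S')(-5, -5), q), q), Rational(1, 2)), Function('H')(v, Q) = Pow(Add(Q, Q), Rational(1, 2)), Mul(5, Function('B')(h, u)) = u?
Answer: Add(2885, Mul(2, Pow(Add(28, Pow(14, Rational(1, 2))), Rational(1, 2)))) ≈ 2896.3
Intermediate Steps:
Function('B')(h, u) = Mul(Rational(1, 5), u)
Function('H')(v, Q) = Mul(Pow(2, Rational(1, 2)), Pow(Q, Rational(1, 2))) (Function('H')(v, Q) = Pow(Mul(2, Q), Rational(1, 2)) = Mul(Pow(2, Rational(1, 2)), Pow(Q, Rational(1, 2))))
Function('s')(q) = Add(7, Pow(Add(q, Mul(Pow(2, Rational(1, 2)), Pow(q, Rational(1, 2)))), Rational(1, 2))) (Function('s')(q) = Add(7, Pow(Add(Mul(Pow(2, Rational(1, 2)), Pow(q, Rational(1, 2))), q), Rational(1, 2))) = Add(7, Pow(Add(q, Mul(Pow(2, Rational(1, 2)), Pow(q, Rational(1, 2)))), Rational(1, 2))))
Add(Add(Function('B')(78, 130), Function('s')(112)), 2852) = Add(Add(Mul(Rational(1, 5), 130), Add(7, Pow(Add(112, Mul(Pow(2, Rational(1, 2)), Pow(112, Rational(1, 2)))), Rational(1, 2)))), 2852) = Add(Add(26, Add(7, Pow(Add(112, Mul(Pow(2, Rational(1, 2)), Mul(4, Pow(7, Rational(1, 2))))), Rational(1, 2)))), 2852) = Add(Add(26, Add(7, Pow(Add(112, Mul(4, Pow(14, Rational(1, 2)))), Rational(1, 2)))), 2852) = Add(Add(33, Pow(Add(112, Mul(4, Pow(14, Rational(1, 2)))), Rational(1, 2))), 2852) = Add(2885, Pow(Add(112, Mul(4, Pow(14, Rational(1, 2)))), Rational(1, 2)))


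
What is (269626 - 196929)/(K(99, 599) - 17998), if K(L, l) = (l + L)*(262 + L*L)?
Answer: 72697/7005976 ≈ 0.010376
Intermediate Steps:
K(L, l) = (262 + L**2)*(L + l) (K(L, l) = (L + l)*(262 + L**2) = (262 + L**2)*(L + l))
(269626 - 196929)/(K(99, 599) - 17998) = (269626 - 196929)/((99**3 + 262*99 + 262*599 + 599*99**2) - 17998) = 72697/((970299 + 25938 + 156938 + 599*9801) - 17998) = 72697/((970299 + 25938 + 156938 + 5870799) - 17998) = 72697/(7023974 - 17998) = 72697/7005976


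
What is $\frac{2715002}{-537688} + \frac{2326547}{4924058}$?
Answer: $- \frac{3029467728695}{661901724476} \approx -4.5769$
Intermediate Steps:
$\frac{2715002}{-537688} + \frac{2326547}{4924058} = 2715002 \left(- \frac{1}{537688}\right) + 2326547 \cdot \frac{1}{4924058} = - \frac{1357501}{268844} + \frac{2326547}{4924058} = - \frac{3029467728695}{661901724476}$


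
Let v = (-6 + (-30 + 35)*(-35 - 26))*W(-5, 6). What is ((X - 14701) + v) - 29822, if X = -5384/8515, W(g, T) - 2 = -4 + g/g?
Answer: -376470564/8515 ≈ -44213.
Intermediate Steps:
W(g, T) = -1 (W(g, T) = 2 + (-4 + g/g) = 2 + (-4 + 1) = 2 - 3 = -1)
X = -5384/8515 (X = -5384*1/8515 = -5384/8515 ≈ -0.63230)
v = 311 (v = (-6 + (-30 + 35)*(-35 - 26))*(-1) = (-6 + 5*(-61))*(-1) = (-6 - 305)*(-1) = -311*(-1) = 311)
((X - 14701) + v) - 29822 = ((-5384/8515 - 14701) + 311) - 29822 = (-125184399/8515 + 311) - 29822 = -122536234/8515 - 29822 = -376470564/8515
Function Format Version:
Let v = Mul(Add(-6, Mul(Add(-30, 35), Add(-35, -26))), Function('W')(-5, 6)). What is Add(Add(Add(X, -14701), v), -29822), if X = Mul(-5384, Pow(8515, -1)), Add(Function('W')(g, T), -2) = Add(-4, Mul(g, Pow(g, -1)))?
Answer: Rational(-376470564, 8515) ≈ -44213.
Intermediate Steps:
Function('W')(g, T) = -1 (Function('W')(g, T) = Add(2, Add(-4, Mul(g, Pow(g, -1)))) = Add(2, Add(-4, 1)) = Add(2, -3) = -1)
X = Rational(-5384, 8515) (X = Mul(-5384, Rational(1, 8515)) = Rational(-5384, 8515) ≈ -0.63230)
v = 311 (v = Mul(Add(-6, Mul(Add(-30, 35), Add(-35, -26))), -1) = Mul(Add(-6, Mul(5, -61)), -1) = Mul(Add(-6, -305), -1) = Mul(-311, -1) = 311)
Add(Add(Add(X, -14701), v), -29822) = Add(Add(Add(Rational(-5384, 8515), -14701), 311), -29822) = Add(Add(Rational(-125184399, 8515), 311), -29822) = Add(Rational(-122536234, 8515), -29822) = Rational(-376470564, 8515)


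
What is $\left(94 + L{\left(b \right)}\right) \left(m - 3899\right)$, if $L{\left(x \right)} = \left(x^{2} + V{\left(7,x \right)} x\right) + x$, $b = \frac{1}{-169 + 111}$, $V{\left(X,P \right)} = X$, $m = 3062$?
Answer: $- \frac{264285261}{3364} \approx -78563.0$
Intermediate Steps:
$b = - \frac{1}{58}$ ($b = \frac{1}{-58} = - \frac{1}{58} \approx -0.017241$)
$L{\left(x \right)} = x^{2} + 8 x$ ($L{\left(x \right)} = \left(x^{2} + 7 x\right) + x = x^{2} + 8 x$)
$\left(94 + L{\left(b \right)}\right) \left(m - 3899\right) = \left(94 - \frac{8 - \frac{1}{58}}{58}\right) \left(3062 - 3899\right) = \left(94 - \frac{463}{3364}\right) \left(-837\right) = \frac{315753}{3364} \left(-837\right) = - \frac{264285261}{3364}$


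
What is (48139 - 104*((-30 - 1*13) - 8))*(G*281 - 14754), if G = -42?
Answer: -1419232308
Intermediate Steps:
(48139 - 104*((-30 - 1*13) - 8))*(G*281 - 14754) = (48139 - 104*((-30 - 1*13) - 8))*(-42*281 - 14754) = (48139 - 104*((-30 - 13) - 8))*(-11802 - 14754) = (48139 - 104*(-43 - 8))*(-26556) = (48139 - 104*(-51))*(-26556) = (48139 + 5304)*(-26556) = 53443*(-26556) = -1419232308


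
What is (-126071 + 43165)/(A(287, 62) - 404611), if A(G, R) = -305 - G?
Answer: 82906/405203 ≈ 0.20460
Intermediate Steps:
(-126071 + 43165)/(A(287, 62) - 404611) = (-126071 + 43165)/((-305 - 1*287) - 404611) = -82906/((-305 - 287) - 404611) = -82906/(-592 - 404611) = -82906/(-405203) = -82906*(-1/405203) = 82906/405203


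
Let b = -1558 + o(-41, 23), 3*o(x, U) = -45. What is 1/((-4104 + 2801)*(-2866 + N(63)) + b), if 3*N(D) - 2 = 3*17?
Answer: 3/11129416 ≈ 2.6956e-7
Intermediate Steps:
o(x, U) = -15 (o(x, U) = (1/3)*(-45) = -15)
N(D) = 53/3 (N(D) = 2/3 + (3*17)/3 = 2/3 + (1/3)*51 = 2/3 + 17 = 53/3)
b = -1573 (b = -1558 - 15 = -1573)
1/((-4104 + 2801)*(-2866 + N(63)) + b) = 1/((-4104 + 2801)*(-2866 + 53/3) - 1573) = 1/(-1303*(-8545/3) - 1573) = 1/(11134135/3 - 1573) = 1/(11129416/3) = 3/11129416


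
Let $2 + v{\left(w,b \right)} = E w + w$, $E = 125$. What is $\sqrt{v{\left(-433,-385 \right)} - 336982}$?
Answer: $i \sqrt{391542} \approx 625.73 i$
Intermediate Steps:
$v{\left(w,b \right)} = -2 + 126 w$ ($v{\left(w,b \right)} = -2 + \left(125 w + w\right) = -2 + 126 w$)
$\sqrt{v{\left(-433,-385 \right)} - 336982} = \sqrt{\left(-2 + 126 \left(-433\right)\right) - 336982} = \sqrt{\left(-2 - 54558\right) - 336982} = \sqrt{-54560 - 336982} = \sqrt{-391542} = i \sqrt{391542}$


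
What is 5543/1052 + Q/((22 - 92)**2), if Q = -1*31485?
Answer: -74519/64435 ≈ -1.1565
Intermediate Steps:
Q = -31485
5543/1052 + Q/((22 - 92)**2) = 5543/1052 - 31485/(22 - 92)**2 = 5543*(1/1052) - 31485/((-70)**2) = 5543/1052 - 31485/4900 = 5543/1052 - 31485*1/4900 = 5543/1052 - 6297/980 = -74519/64435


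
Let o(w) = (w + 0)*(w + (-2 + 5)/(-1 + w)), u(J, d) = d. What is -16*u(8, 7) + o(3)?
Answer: -197/2 ≈ -98.500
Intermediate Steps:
o(w) = w*(w + 3/(-1 + w))
-16*u(8, 7) + o(3) = -16*7 + 3*(3 + 3² - 1*3)/(-1 + 3) = -112 + 3*(3 + 9 - 3)/2 = -112 + 3*(½)*9 = -112 + 27/2 = -197/2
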